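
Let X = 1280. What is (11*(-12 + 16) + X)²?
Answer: 1752976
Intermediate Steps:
(11*(-12 + 16) + X)² = (11*(-12 + 16) + 1280)² = (11*4 + 1280)² = (44 + 1280)² = 1324² = 1752976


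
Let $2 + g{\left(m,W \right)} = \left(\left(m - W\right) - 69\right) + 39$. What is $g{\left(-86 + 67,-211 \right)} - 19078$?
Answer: $-18918$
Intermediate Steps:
$g{\left(m,W \right)} = -32 + m - W$ ($g{\left(m,W \right)} = -2 - \left(30 + W - m\right) = -32 + m - W$)
$g{\left(-86 + 67,-211 \right)} - 19078 = \left(-32 + \left(-86 + 67\right) - -211\right) - 19078 = \left(-32 - 19 + 211\right) - 19078 = 160 - 19078 = -18918$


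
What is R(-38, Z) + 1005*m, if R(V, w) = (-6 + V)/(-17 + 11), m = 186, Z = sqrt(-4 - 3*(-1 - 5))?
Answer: 560812/3 ≈ 1.8694e+5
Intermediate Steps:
Z = sqrt(14) (Z = sqrt(-4 - 3*(-6)) = sqrt(-4 + 18) = sqrt(14) ≈ 3.7417)
R(V, w) = 1 - V/6 (R(V, w) = (-6 + V)/(-6) = (-6 + V)*(-1/6) = 1 - V/6)
R(-38, Z) + 1005*m = (1 - 1/6*(-38)) + 1005*186 = (1 + 19/3) + 186930 = 22/3 + 186930 = 560812/3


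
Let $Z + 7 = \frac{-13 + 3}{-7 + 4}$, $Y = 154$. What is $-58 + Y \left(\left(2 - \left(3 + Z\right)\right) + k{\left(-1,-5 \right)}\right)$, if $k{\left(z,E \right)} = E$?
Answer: $- \frac{1252}{3} \approx -417.33$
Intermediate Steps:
$Z = - \frac{11}{3}$ ($Z = -7 + \frac{-13 + 3}{-7 + 4} = -7 - \frac{10}{-3} = -7 - - \frac{10}{3} = -7 + \frac{10}{3} = - \frac{11}{3} \approx -3.6667$)
$-58 + Y \left(\left(2 - \left(3 + Z\right)\right) + k{\left(-1,-5 \right)}\right) = -58 + 154 \left(\left(2 - - \frac{2}{3}\right) - 5\right) = -58 + 154 \left(\left(2 + \left(-3 + \frac{11}{3}\right)\right) - 5\right) = -58 + 154 \left(\left(2 + \frac{2}{3}\right) - 5\right) = -58 + 154 \left(\frac{8}{3} - 5\right) = -58 + 154 \left(- \frac{7}{3}\right) = -58 - \frac{1078}{3} = - \frac{1252}{3}$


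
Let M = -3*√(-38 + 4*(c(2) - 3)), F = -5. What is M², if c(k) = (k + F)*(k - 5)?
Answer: -126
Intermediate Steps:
c(k) = (-5 + k)² (c(k) = (k - 5)*(k - 5) = (-5 + k)*(-5 + k) = (-5 + k)²)
M = -3*I*√14 (M = -3*√(-38 + 4*((25 + 2² - 10*2) - 3)) = -3*√(-38 + 4*((25 + 4 - 20) - 3)) = -3*√(-38 + 4*(9 - 3)) = -3*√(-38 + 4*6) = -3*√(-38 + 24) = -3*I*√14 ≈ -11.225*I)
M² = (-3*I*√14)² = -126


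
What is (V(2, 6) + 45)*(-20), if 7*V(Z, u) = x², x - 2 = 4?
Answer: -7020/7 ≈ -1002.9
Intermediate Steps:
x = 6 (x = 2 + 4 = 6)
V(Z, u) = 36/7 (V(Z, u) = (⅐)*6² = (⅐)*36 = 36/7)
(V(2, 6) + 45)*(-20) = (36/7 + 45)*(-20) = (351/7)*(-20) = -7020/7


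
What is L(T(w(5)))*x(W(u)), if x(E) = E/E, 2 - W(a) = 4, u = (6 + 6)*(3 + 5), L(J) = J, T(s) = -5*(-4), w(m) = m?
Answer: 20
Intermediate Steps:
T(s) = 20
u = 96 (u = 12*8 = 96)
W(a) = -2 (W(a) = 2 - 1*4 = 2 - 4 = -2)
x(E) = 1
L(T(w(5)))*x(W(u)) = 20*1 = 20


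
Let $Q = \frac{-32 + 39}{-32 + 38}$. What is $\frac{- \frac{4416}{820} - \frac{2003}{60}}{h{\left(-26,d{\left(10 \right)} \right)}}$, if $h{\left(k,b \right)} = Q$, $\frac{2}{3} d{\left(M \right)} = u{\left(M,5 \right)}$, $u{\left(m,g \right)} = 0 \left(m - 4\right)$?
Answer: $- \frac{95371}{2870} \approx -33.23$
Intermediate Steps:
$u{\left(m,g \right)} = 0$ ($u{\left(m,g \right)} = 0 \left(-4 + m\right) = 0$)
$d{\left(M \right)} = 0$ ($d{\left(M \right)} = \frac{3}{2} \cdot 0 = 0$)
$Q = \frac{7}{6} \approx 1.1667$
$h{\left(k,b \right)} = \frac{7}{6}$
$\frac{- \frac{4416}{820} - \frac{2003}{60}}{h{\left(-26,d{\left(10 \right)} \right)}} = \frac{- \frac{4416}{820} - \frac{2003}{60}}{\frac{7}{6}} = \left(\left(-4416\right) \frac{1}{820} - \frac{2003}{60}\right) \frac{6}{7} = \left(- \frac{1104}{205} - \frac{2003}{60}\right) \frac{6}{7} = \left(- \frac{95371}{2460}\right) \frac{6}{7} = - \frac{95371}{2870}$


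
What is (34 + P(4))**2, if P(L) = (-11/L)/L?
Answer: 284089/256 ≈ 1109.7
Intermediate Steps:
P(L) = -11/L**2
(34 + P(4))**2 = (34 - 11/4**2)**2 = (34 - 11*1/16)**2 = (34 - 11/16)**2 = (533/16)**2 = 284089/256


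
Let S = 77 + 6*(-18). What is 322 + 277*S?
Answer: -8265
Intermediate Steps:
S = -31 (S = 77 - 108 = -31)
322 + 277*S = 322 + 277*(-31) = 322 - 8587 = -8265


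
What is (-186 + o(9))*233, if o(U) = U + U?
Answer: -39144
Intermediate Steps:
o(U) = 2*U
(-186 + o(9))*233 = (-186 + 2*9)*233 = (-186 + 18)*233 = -168*233 = -39144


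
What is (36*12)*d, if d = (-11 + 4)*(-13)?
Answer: 39312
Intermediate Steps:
d = 91 (d = -7*(-13) = 91)
(36*12)*d = (36*12)*91 = 432*91 = 39312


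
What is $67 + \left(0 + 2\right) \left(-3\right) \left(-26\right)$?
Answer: $223$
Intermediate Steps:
$67 + \left(0 + 2\right) \left(-3\right) \left(-26\right) = 67 + 2 \left(-3\right) \left(-26\right) = 67 - -156 = 67 + 156 = 223$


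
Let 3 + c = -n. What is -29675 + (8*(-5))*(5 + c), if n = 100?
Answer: -25755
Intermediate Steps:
c = -103 (c = -3 - 1*100 = -3 - 100 = -103)
-29675 + (8*(-5))*(5 + c) = -29675 + (8*(-5))*(5 - 103) = -29675 - 40*(-98) = -29675 + 3920 = -25755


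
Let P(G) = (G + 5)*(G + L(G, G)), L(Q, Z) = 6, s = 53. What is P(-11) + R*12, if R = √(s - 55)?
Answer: 30 + 12*I*√2 ≈ 30.0 + 16.971*I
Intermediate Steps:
R = I*√2 (R = √(53 - 55) = √(-2) = I*√2 ≈ 1.4142*I)
P(G) = (5 + G)*(6 + G) (P(G) = (G + 5)*(G + 6) = (5 + G)*(6 + G))
P(-11) + R*12 = (30 + (-11)² + 11*(-11)) + (I*√2)*12 = (30 + 121 - 121) + 12*I*√2 = 30 + 12*I*√2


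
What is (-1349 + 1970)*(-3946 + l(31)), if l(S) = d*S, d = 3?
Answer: -2392713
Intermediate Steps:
l(S) = 3*S
(-1349 + 1970)*(-3946 + l(31)) = (-1349 + 1970)*(-3946 + 3*31) = 621*(-3946 + 93) = 621*(-3853) = -2392713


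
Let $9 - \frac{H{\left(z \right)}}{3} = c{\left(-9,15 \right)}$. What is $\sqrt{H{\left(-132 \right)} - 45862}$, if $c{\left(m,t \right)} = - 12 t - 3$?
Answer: $i \sqrt{45286} \approx 212.81 i$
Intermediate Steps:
$c{\left(m,t \right)} = -3 - 12 t$
$H{\left(z \right)} = 576$ ($H{\left(z \right)} = 27 - 3 \left(-3 - 180\right) = 27 - -549 = 27 + 549 = 576$)
$\sqrt{H{\left(-132 \right)} - 45862} = \sqrt{576 - 45862} = \sqrt{-45286} = i \sqrt{45286}$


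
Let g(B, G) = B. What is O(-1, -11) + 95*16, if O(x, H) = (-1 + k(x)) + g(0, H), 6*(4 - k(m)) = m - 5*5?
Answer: 4582/3 ≈ 1527.3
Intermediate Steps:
k(m) = 49/6 - m/6 (k(m) = 4 - (m - 5*5)/6 = 4 - (m - 25)/6 = 4 - (-25 + m)/6 = 4 + (25/6 - m/6) = 49/6 - m/6)
O(x, H) = 43/6 - x/6 (O(x, H) = (-1 + (49/6 - x/6)) + 0 = (43/6 - x/6) + 0 = 43/6 - x/6)
O(-1, -11) + 95*16 = (43/6 - 1/6*(-1)) + 95*16 = (43/6 + 1/6) + 1520 = 22/3 + 1520 = 4582/3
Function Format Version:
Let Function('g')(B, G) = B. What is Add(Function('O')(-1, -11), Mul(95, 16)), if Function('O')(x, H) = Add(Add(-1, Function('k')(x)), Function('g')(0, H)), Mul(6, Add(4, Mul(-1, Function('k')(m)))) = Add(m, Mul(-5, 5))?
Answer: Rational(4582, 3) ≈ 1527.3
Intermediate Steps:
Function('k')(m) = Add(Rational(49, 6), Mul(Rational(-1, 6), m)) (Function('k')(m) = Add(4, Mul(Rational(-1, 6), Add(m, Mul(-5, 5)))) = Add(4, Mul(Rational(-1, 6), Add(m, -25))) = Add(4, Mul(Rational(-1, 6), Add(-25, m))) = Add(4, Add(Rational(25, 6), Mul(Rational(-1, 6), m))) = Add(Rational(49, 6), Mul(Rational(-1, 6), m)))
Function('O')(x, H) = Add(Rational(43, 6), Mul(Rational(-1, 6), x)) (Function('O')(x, H) = Add(Add(-1, Add(Rational(49, 6), Mul(Rational(-1, 6), x))), 0) = Add(Add(Rational(43, 6), Mul(Rational(-1, 6), x)), 0) = Add(Rational(43, 6), Mul(Rational(-1, 6), x)))
Add(Function('O')(-1, -11), Mul(95, 16)) = Add(Add(Rational(43, 6), Mul(Rational(-1, 6), -1)), Mul(95, 16)) = Add(Add(Rational(43, 6), Rational(1, 6)), 1520) = Add(Rational(22, 3), 1520) = Rational(4582, 3)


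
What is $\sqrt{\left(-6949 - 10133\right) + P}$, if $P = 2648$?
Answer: $i \sqrt{14434} \approx 120.14 i$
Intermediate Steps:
$\sqrt{\left(-6949 - 10133\right) + P} = \sqrt{\left(-6949 - 10133\right) + 2648} = \sqrt{-17082 + 2648} = \sqrt{-14434} = i \sqrt{14434}$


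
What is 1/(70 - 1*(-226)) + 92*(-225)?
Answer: -6127199/296 ≈ -20700.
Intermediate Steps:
1/(70 - 1*(-226)) + 92*(-225) = 1/(70 + 226) - 20700 = 1/296 - 20700 = -6127199/296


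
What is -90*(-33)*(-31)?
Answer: -92070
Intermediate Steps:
-90*(-33)*(-31) = 2970*(-31) = -92070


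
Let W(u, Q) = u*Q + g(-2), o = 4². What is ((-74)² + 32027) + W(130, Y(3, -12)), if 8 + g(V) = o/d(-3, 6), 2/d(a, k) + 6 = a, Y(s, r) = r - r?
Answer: 37423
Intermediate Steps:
Y(s, r) = 0
o = 16
d(a, k) = 2/(-6 + a)
g(V) = -80 (g(V) = -8 + 16/((2/(-6 - 3))) = -8 + 16/((2/(-9))) = -8 + 16/((2*(-⅑))) = -8 + 16/(-2/9) = -8 + 16*(-9/2) = -8 - 72 = -80)
W(u, Q) = -80 + Q*u (W(u, Q) = u*Q - 80 = Q*u - 80 = -80 + Q*u)
((-74)² + 32027) + W(130, Y(3, -12)) = ((-74)² + 32027) + (-80 + 0*130) = (5476 + 32027) + (-80 + 0) = 37503 - 80 = 37423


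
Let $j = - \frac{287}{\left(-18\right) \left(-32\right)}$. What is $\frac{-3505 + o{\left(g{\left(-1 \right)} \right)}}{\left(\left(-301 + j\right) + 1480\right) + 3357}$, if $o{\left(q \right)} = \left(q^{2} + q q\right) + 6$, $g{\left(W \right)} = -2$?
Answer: $- \frac{2010816}{2612449} \approx -0.76971$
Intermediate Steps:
$j = - \frac{287}{576} \approx -0.49826$
$o{\left(q \right)} = 6 + 2 q^{2}$ ($o{\left(q \right)} = \left(q^{2} + q^{2}\right) + 6 = 2 q^{2} + 6 = 6 + 2 q^{2}$)
$\frac{-3505 + o{\left(g{\left(-1 \right)} \right)}}{\left(\left(-301 + j\right) + 1480\right) + 3357} = \frac{-3505 + \left(6 + 2 \left(-2\right)^{2}\right)}{\left(\left(-301 - \frac{287}{576}\right) + 1480\right) + 3357} = \frac{-3505 + \left(6 + 2 \cdot 4\right)}{\left(- \frac{173663}{576} + 1480\right) + 3357} = \frac{-3505 + \left(6 + 8\right)}{\frac{678817}{576} + 3357} = \frac{-3505 + 14}{\frac{2612449}{576}} = \left(-3491\right) \frac{576}{2612449} = - \frac{2010816}{2612449}$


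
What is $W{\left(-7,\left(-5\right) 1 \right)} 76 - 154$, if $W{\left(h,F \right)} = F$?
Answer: $-534$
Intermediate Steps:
$W{\left(-7,\left(-5\right) 1 \right)} 76 - 154 = \left(-5\right) 1 \cdot 76 - 154 = \left(-5\right) 76 - 154 = -380 - 154 = -534$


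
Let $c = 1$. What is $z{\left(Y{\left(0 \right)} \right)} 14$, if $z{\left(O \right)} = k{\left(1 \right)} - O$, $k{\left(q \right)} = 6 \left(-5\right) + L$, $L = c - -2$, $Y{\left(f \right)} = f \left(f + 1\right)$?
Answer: $-378$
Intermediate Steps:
$Y{\left(f \right)} = f \left(1 + f\right)$
$L = 3$ ($L = 1 - -2 = 1 + 2 = 3$)
$k{\left(q \right)} = -27$ ($k{\left(q \right)} = 6 \left(-5\right) + 3 = -30 + 3 = -27$)
$z{\left(O \right)} = -27 - O$
$z{\left(Y{\left(0 \right)} \right)} 14 = \left(-27 - 0 \left(1 + 0\right)\right) 14 = \left(-27 - 0 \cdot 1\right) 14 = \left(-27 - 0\right) 14 = \left(-27 + 0\right) 14 = \left(-27\right) 14 = -378$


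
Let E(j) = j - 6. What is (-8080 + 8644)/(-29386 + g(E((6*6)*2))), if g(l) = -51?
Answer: -564/29437 ≈ -0.019160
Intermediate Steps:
E(j) = -6 + j
(-8080 + 8644)/(-29386 + g(E((6*6)*2))) = (-8080 + 8644)/(-29386 - 51) = 564/(-29437) = 564*(-1/29437) = -564/29437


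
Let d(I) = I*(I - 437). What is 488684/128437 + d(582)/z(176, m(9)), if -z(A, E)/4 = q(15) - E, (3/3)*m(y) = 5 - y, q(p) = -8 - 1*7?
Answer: 5430150263/2825614 ≈ 1921.8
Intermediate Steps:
q(p) = -15 (q(p) = -8 - 7 = -15)
d(I) = I*(-437 + I)
m(y) = 5 - y
z(A, E) = 60 + 4*E (z(A, E) = -4*(-15 - E) = 60 + 4*E)
488684/128437 + d(582)/z(176, m(9)) = 488684/128437 + (582*(-437 + 582))/(60 + 4*(5 - 1*9)) = 488684*(1/128437) + (582*145)/(60 + 4*(5 - 9)) = 488684/128437 + 84390/(60 + 4*(-4)) = 488684/128437 + 84390/(60 - 16) = 488684/128437 + 84390/44 = 488684/128437 + 84390*(1/44) = 488684/128437 + 42195/22 = 5430150263/2825614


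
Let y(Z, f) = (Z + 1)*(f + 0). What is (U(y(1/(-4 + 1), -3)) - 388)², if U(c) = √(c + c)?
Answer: 150540 - 1552*I ≈ 1.5054e+5 - 1552.0*I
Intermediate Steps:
y(Z, f) = f*(1 + Z) (y(Z, f) = (1 + Z)*f = f*(1 + Z))
U(c) = √2*√c (U(c) = √(2*c) = √2*√c)
(U(y(1/(-4 + 1), -3)) - 388)² = (√2*√(-3*(1 + 1/(-4 + 1))) - 388)² = (√2*√(-3*(1 + 1/(-3))) - 388)² = (√2*√(-3*(1 - ⅓)) - 388)² = (√2*√(-3*⅔) - 388)² = (√2*√(-2) - 388)² = (√2*(I*√2) - 388)² = (2*I - 388)² = (-388 + 2*I)²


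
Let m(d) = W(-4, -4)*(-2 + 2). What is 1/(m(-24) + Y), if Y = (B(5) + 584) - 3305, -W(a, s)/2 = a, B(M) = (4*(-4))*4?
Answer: -1/2785 ≈ -0.00035907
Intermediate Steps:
B(M) = -64 (B(M) = -16*4 = -64)
W(a, s) = -2*a
m(d) = 0 (m(d) = (-2*(-4))*(-2 + 2) = 8*0 = 0)
Y = -2785 (Y = (-64 + 584) - 3305 = 520 - 3305 = -2785)
1/(m(-24) + Y) = 1/(0 - 2785) = 1/(-2785) = -1/2785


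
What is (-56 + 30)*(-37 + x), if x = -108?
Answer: 3770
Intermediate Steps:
(-56 + 30)*(-37 + x) = (-56 + 30)*(-37 - 108) = -26*(-145) = 3770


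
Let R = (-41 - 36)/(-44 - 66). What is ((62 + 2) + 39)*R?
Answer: 721/10 ≈ 72.100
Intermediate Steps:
R = 7/10 (R = -77/(-110) = -77*(-1/110) = 7/10 ≈ 0.70000)
((62 + 2) + 39)*R = ((62 + 2) + 39)*(7/10) = (64 + 39)*(7/10) = 103*(7/10) = 721/10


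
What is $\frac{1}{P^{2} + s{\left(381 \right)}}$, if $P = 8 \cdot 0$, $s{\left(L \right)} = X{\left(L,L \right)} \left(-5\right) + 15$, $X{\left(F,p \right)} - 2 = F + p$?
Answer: $- \frac{1}{3805} \approx -0.00026281$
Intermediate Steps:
$X{\left(F,p \right)} = 2 + F + p$ ($X{\left(F,p \right)} = 2 + \left(F + p\right) = 2 + F + p$)
$s{\left(L \right)} = 5 - 10 L$ ($s{\left(L \right)} = \left(2 + L + L\right) \left(-5\right) + 15 = \left(2 + 2 L\right) \left(-5\right) + 15 = \left(-10 - 10 L\right) + 15 = 5 - 10 L$)
$P = 0$
$\frac{1}{P^{2} + s{\left(381 \right)}} = \frac{1}{0^{2} + \left(5 - 3810\right)} = \frac{1}{0 + \left(5 - 3810\right)} = \frac{1}{0 - 3805} = \frac{1}{-3805} = - \frac{1}{3805}$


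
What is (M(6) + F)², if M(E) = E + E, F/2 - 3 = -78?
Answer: 19044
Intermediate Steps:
F = -150 (F = 6 + 2*(-78) = 6 - 156 = -150)
M(E) = 2*E
(M(6) + F)² = (2*6 - 150)² = (12 - 150)² = (-138)² = 19044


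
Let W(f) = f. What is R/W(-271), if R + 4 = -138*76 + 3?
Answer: 10489/271 ≈ 38.705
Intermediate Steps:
R = -10489 (R = -4 + (-138*76 + 3) = -4 + (-10488 + 3) = -4 - 10485 = -10489)
R/W(-271) = -10489/(-271) = -10489*(-1/271) = 10489/271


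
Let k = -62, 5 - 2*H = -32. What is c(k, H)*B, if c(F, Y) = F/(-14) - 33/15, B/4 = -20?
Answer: -1248/7 ≈ -178.29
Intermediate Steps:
H = 37/2 (H = 5/2 - ½*(-32) = 5/2 + 16 = 37/2 ≈ 18.500)
B = -80 (B = 4*(-20) = -80)
c(F, Y) = -11/5 - F/14 (c(F, Y) = F*(-1/14) - 33*1/15 = -F/14 - 11/5 = -11/5 - F/14)
c(k, H)*B = (-11/5 - 1/14*(-62))*(-80) = (-11/5 + 31/7)*(-80) = (78/35)*(-80) = -1248/7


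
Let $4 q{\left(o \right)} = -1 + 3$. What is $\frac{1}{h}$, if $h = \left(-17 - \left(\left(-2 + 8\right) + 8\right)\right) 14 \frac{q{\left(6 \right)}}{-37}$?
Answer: $\frac{37}{217} \approx 0.17051$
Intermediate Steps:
$q{\left(o \right)} = \frac{1}{2}$ ($q{\left(o \right)} = \frac{-1 + 3}{4} = \frac{1}{4} \cdot 2 = \frac{1}{2}$)
$h = \frac{217}{37}$ ($h = \left(-17 - \left(\left(-2 + 8\right) + 8\right)\right) 14 \frac{1}{2 \left(-37\right)} = \left(-17 - \left(6 + 8\right)\right) 14 \cdot \frac{1}{2} \left(- \frac{1}{37}\right) = \left(-17 - 14\right) 14 \left(- \frac{1}{74}\right) = \left(-31\right) 14 \left(- \frac{1}{74}\right) = \left(-434\right) \left(- \frac{1}{74}\right) = \frac{217}{37} \approx 5.8649$)
$\frac{1}{h} = \frac{1}{\frac{217}{37}} = \frac{37}{217}$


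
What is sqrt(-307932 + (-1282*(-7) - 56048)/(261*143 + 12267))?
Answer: I*sqrt(21034969049135)/8265 ≈ 554.92*I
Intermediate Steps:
sqrt(-307932 + (-1282*(-7) - 56048)/(261*143 + 12267)) = sqrt(-307932 + (8974 - 56048)/(37323 + 12267)) = sqrt(-307932 - 47074/49590) = sqrt(-307932 - 47074*1/49590) = sqrt(-307932 - 23537/24795) = sqrt(-7635197477/24795) = I*sqrt(21034969049135)/8265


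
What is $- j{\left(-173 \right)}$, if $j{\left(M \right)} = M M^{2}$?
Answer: $5177717$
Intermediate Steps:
$j{\left(M \right)} = M^{3}$
$- j{\left(-173 \right)} = - \left(-173\right)^{3} = \left(-1\right) \left(-5177717\right) = 5177717$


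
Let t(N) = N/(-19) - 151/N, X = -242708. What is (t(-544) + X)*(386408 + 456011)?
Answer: -2113065762609777/10336 ≈ -2.0444e+11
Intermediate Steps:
t(N) = -151/N - N/19 (t(N) = N*(-1/19) - 151/N = -N/19 - 151/N = -151/N - N/19)
(t(-544) + X)*(386408 + 456011) = ((-151/(-544) - 1/19*(-544)) - 242708)*(386408 + 456011) = ((-151*(-1/544) + 544/19) - 242708)*842419 = ((151/544 + 544/19) - 242708)*842419 = (298805/10336 - 242708)*842419 = -2508331083/10336*842419 = -2113065762609777/10336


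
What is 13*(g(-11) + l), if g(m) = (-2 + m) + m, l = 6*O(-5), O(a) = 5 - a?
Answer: 468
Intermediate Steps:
l = 60 (l = 6*(5 - 1*(-5)) = 6*(5 + 5) = 6*10 = 60)
g(m) = -2 + 2*m
13*(g(-11) + l) = 13*((-2 + 2*(-11)) + 60) = 13*((-2 - 22) + 60) = 13*(-24 + 60) = 13*36 = 468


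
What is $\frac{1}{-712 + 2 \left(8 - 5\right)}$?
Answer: $- \frac{1}{706} \approx -0.0014164$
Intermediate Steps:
$\frac{1}{-712 + 2 \left(8 - 5\right)} = \frac{1}{-712 + 2 \cdot 3} = \frac{1}{-712 + 6} = \frac{1}{-706} = - \frac{1}{706}$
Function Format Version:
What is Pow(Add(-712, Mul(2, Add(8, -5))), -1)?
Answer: Rational(-1, 706) ≈ -0.0014164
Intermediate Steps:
Pow(Add(-712, Mul(2, Add(8, -5))), -1) = Pow(Add(-712, Mul(2, 3)), -1) = Pow(Add(-712, 6), -1) = Pow(-706, -1) = Rational(-1, 706)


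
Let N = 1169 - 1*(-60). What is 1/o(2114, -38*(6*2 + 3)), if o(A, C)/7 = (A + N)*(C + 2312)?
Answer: 1/40764542 ≈ 2.4531e-8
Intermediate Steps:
N = 1229 (N = 1169 + 60 = 1229)
o(A, C) = 7*(1229 + A)*(2312 + C) (o(A, C) = 7*((A + 1229)*(C + 2312)) = 7*((1229 + A)*(2312 + C)) = 7*(1229 + A)*(2312 + C))
1/o(2114, -38*(6*2 + 3)) = 1/(19890136 + 8603*(-38*(6*2 + 3)) + 16184*2114 + 7*2114*(-38*(6*2 + 3))) = 1/(19890136 + 8603*(-38*(12 + 3)) + 34212976 + 7*2114*(-38*(12 + 3))) = 1/(19890136 + 8603*(-38*15) + 34212976 + 7*2114*(-38*15)) = 1/(19890136 + 8603*(-570) + 34212976 + 7*2114*(-570)) = 1/(19890136 - 4903710 + 34212976 - 8434860) = 1/40764542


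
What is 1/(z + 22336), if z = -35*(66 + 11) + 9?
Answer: 1/19650 ≈ 5.0891e-5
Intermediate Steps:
z = -2686 (z = -35*77 + 9 = -2695 + 9 = -2686)
1/(z + 22336) = 1/(-2686 + 22336) = 1/19650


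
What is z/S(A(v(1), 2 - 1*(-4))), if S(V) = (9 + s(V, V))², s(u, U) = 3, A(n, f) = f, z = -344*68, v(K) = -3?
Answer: -1462/9 ≈ -162.44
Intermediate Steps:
z = -23392
S(V) = 144 (S(V) = (9 + 3)² = 12² = 144)
z/S(A(v(1), 2 - 1*(-4))) = -23392/144 = -23392*1/144 = -1462/9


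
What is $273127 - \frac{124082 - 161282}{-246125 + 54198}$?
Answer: $\frac{52420408529}{191927} \approx 2.7313 \cdot 10^{5}$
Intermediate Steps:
$273127 - \frac{124082 - 161282}{-246125 + 54198} = 273127 - - \frac{37200}{-191927} = 273127 - \left(-37200\right) \left(- \frac{1}{191927}\right) = 273127 - \frac{37200}{191927} = \frac{52420408529}{191927}$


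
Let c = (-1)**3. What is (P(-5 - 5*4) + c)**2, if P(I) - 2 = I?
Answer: 576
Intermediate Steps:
P(I) = 2 + I
c = -1
(P(-5 - 5*4) + c)**2 = ((2 + (-5 - 5*4)) - 1)**2 = ((2 + (-5 - 20)) - 1)**2 = ((2 - 25) - 1)**2 = (-23 - 1)**2 = (-24)**2 = 576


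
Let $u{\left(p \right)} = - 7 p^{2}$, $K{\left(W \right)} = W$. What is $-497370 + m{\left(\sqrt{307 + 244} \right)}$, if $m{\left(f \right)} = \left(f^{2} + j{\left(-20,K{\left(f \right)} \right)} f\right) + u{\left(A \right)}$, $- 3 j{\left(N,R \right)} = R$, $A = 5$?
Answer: $- \frac{1491533}{3} \approx -4.9718 \cdot 10^{5}$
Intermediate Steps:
$j{\left(N,R \right)} = - \frac{R}{3}$
$m{\left(f \right)} = -175 + \frac{2 f^{2}}{3}$ ($m{\left(f \right)} = \left(f^{2} + - \frac{f}{3} f\right) - 7 \cdot 5^{2} = \left(f^{2} - \frac{f^{2}}{3}\right) - 175 = \frac{2 f^{2}}{3} - 175 = -175 + \frac{2 f^{2}}{3}$)
$-497370 + m{\left(\sqrt{307 + 244} \right)} = -497370 - \left(175 - \frac{2 \left(\sqrt{307 + 244}\right)^{2}}{3}\right) = -497370 - \left(175 - \frac{2 \left(\sqrt{551}\right)^{2}}{3}\right) = -497370 + \left(-175 + \frac{2}{3} \cdot 551\right) = -497370 + \left(-175 + \frac{1102}{3}\right) = -497370 + \frac{577}{3} = - \frac{1491533}{3}$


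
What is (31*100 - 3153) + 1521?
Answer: 1468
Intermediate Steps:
(31*100 - 3153) + 1521 = (3100 - 3153) + 1521 = -53 + 1521 = 1468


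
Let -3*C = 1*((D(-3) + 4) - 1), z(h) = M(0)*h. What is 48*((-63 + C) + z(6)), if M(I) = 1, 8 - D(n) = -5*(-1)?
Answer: -2832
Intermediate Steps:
D(n) = 3 (D(n) = 8 - (-5)*(-1) = 8 - 1*5 = 8 - 5 = 3)
z(h) = h (z(h) = 1*h = h)
C = -2 (C = -((3 + 4) - 1)/3 = -(7 - 1)/3 = -6/3 = -⅓*6 = -2)
48*((-63 + C) + z(6)) = 48*((-63 - 2) + 6) = 48*(-65 + 6) = 48*(-59) = -2832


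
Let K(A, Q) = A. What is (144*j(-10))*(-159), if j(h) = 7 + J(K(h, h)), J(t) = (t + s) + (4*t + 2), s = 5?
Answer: 824256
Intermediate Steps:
J(t) = 7 + 5*t (J(t) = (t + 5) + (4*t + 2) = (5 + t) + (2 + 4*t) = 7 + 5*t)
j(h) = 14 + 5*h (j(h) = 7 + (7 + 5*h) = 14 + 5*h)
(144*j(-10))*(-159) = (144*(14 + 5*(-10)))*(-159) = (144*(14 - 50))*(-159) = (144*(-36))*(-159) = -5184*(-159) = 824256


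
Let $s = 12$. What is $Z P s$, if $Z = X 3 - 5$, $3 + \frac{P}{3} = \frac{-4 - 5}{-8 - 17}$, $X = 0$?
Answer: $\frac{2376}{5} \approx 475.2$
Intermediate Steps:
$P = - \frac{198}{25}$ ($P = -9 + 3 \frac{-4 - 5}{-8 - 17} = -9 + 3 \left(- \frac{9}{-25}\right) = -9 + 3 \left(\left(-9\right) \left(- \frac{1}{25}\right)\right) = -9 + 3 \cdot \frac{9}{25} = -9 + \frac{27}{25} = - \frac{198}{25} \approx -7.92$)
$Z = -5$ ($Z = 0 \cdot 3 - 5 = 0 - 5 = -5$)
$Z P s = \left(-5\right) \left(- \frac{198}{25}\right) 12 = \frac{198}{5} \cdot 12 = \frac{2376}{5}$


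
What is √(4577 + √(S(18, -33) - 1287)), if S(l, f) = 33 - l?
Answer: √(4577 + 2*I*√318) ≈ 67.654 + 0.2636*I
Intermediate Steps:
√(4577 + √(S(18, -33) - 1287)) = √(4577 + √((33 - 1*18) - 1287)) = √(4577 + √((33 - 18) - 1287)) = √(4577 + √(15 - 1287)) = √(4577 + √(-1272)) = √(4577 + 2*I*√318)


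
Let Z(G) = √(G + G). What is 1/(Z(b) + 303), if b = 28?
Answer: 303/91753 - 2*√14/91753 ≈ 0.0032208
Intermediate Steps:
Z(G) = √2*√G (Z(G) = √(2*G) = √2*√G)
1/(Z(b) + 303) = 1/(√2*√28 + 303) = 1/(√2*(2*√7) + 303) = 1/(2*√14 + 303) = 1/(303 + 2*√14)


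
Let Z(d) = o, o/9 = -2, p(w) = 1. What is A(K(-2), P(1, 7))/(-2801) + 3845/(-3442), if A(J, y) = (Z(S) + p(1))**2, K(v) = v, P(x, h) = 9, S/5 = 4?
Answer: -11764583/9641042 ≈ -1.2203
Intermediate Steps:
S = 20 (S = 5*4 = 20)
o = -18 (o = 9*(-2) = -18)
Z(d) = -18
A(J, y) = 289 (A(J, y) = (-18 + 1)**2 = (-17)**2 = 289)
A(K(-2), P(1, 7))/(-2801) + 3845/(-3442) = 289/(-2801) + 3845/(-3442) = 289*(-1/2801) + 3845*(-1/3442) = -289/2801 - 3845/3442 = -11764583/9641042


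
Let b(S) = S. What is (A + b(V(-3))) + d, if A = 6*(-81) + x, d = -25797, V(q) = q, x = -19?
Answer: -26305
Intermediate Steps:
A = -505 (A = 6*(-81) - 19 = -486 - 19 = -505)
(A + b(V(-3))) + d = (-505 - 3) - 25797 = -508 - 25797 = -26305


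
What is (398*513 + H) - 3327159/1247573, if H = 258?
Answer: 255040516377/1247573 ≈ 2.0443e+5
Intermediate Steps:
(398*513 + H) - 3327159/1247573 = (398*513 + 258) - 3327159/1247573 = (204174 + 258) - 3327159*1/1247573 = 204432 - 3327159/1247573 = 255040516377/1247573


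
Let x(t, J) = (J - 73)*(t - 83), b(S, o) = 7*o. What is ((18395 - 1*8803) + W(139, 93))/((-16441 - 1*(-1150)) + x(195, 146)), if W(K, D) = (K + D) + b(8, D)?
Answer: -2095/1423 ≈ -1.4722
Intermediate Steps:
W(K, D) = K + 8*D (W(K, D) = (K + D) + 7*D = (D + K) + 7*D = K + 8*D)
x(t, J) = (-83 + t)*(-73 + J) (x(t, J) = (-73 + J)*(-83 + t) = (-83 + t)*(-73 + J))
((18395 - 1*8803) + W(139, 93))/((-16441 - 1*(-1150)) + x(195, 146)) = ((18395 - 1*8803) + (139 + 8*93))/((-16441 - 1*(-1150)) + (6059 - 83*146 - 73*195 + 146*195)) = ((18395 - 8803) + (139 + 744))/((-16441 + 1150) + (6059 - 12118 - 14235 + 28470)) = (9592 + 883)/(-15291 + 8176) = 10475/(-7115) = 10475*(-1/7115) = -2095/1423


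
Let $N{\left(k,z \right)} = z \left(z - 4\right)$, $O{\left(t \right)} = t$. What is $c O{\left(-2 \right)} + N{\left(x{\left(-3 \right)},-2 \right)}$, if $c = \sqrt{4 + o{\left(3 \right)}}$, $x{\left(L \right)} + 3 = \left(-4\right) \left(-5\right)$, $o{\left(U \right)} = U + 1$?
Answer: $12 - 4 \sqrt{2} \approx 6.3431$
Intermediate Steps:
$o{\left(U \right)} = 1 + U$
$x{\left(L \right)} = 17$ ($x{\left(L \right)} = -3 - -20 = -3 + 20 = 17$)
$c = 2 \sqrt{2}$ ($c = \sqrt{4 + \left(1 + 3\right)} = \sqrt{4 + 4} = \sqrt{8} = 2 \sqrt{2} \approx 2.8284$)
$N{\left(k,z \right)} = z \left(-4 + z\right)$
$c O{\left(-2 \right)} + N{\left(x{\left(-3 \right)},-2 \right)} = 2 \sqrt{2} \left(-2\right) - 2 \left(-4 - 2\right) = - 4 \sqrt{2} - -12 = - 4 \sqrt{2} + 12 = 12 - 4 \sqrt{2}$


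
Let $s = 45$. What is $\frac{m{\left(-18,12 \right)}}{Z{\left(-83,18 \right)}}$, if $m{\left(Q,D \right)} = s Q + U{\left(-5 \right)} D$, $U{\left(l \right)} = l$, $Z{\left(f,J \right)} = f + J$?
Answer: $\frac{174}{13} \approx 13.385$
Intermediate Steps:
$Z{\left(f,J \right)} = J + f$
$m{\left(Q,D \right)} = - 5 D + 45 Q$ ($m{\left(Q,D \right)} = 45 Q - 5 D = - 5 D + 45 Q$)
$\frac{m{\left(-18,12 \right)}}{Z{\left(-83,18 \right)}} = \frac{\left(-5\right) 12 + 45 \left(-18\right)}{18 - 83} = \frac{-60 - 810}{-65} = \left(-870\right) \left(- \frac{1}{65}\right) = \frac{174}{13}$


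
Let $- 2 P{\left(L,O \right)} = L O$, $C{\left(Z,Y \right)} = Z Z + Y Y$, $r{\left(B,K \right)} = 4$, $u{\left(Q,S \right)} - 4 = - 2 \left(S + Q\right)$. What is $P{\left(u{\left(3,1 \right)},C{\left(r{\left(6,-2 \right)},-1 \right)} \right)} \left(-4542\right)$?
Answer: $-154428$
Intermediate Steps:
$u{\left(Q,S \right)} = 4 - 2 Q - 2 S$ ($u{\left(Q,S \right)} = 4 - 2 \left(S + Q\right) = 4 - 2 \left(Q + S\right) = 4 - \left(2 Q + 2 S\right) = 4 - 2 Q - 2 S$)
$C{\left(Z,Y \right)} = Y^{2} + Z^{2}$ ($C{\left(Z,Y \right)} = Z^{2} + Y^{2} = Y^{2} + Z^{2}$)
$P{\left(L,O \right)} = - \frac{L O}{2}$
$P{\left(u{\left(3,1 \right)},C{\left(r{\left(6,-2 \right)},-1 \right)} \right)} \left(-4542\right) = - \frac{\left(4 - 6 - 2\right) \left(\left(-1\right)^{2} + 4^{2}\right)}{2} \left(-4542\right) = - \frac{\left(4 - 6 - 2\right) \left(1 + 16\right)}{2} \left(-4542\right) = \left(- \frac{1}{2}\right) \left(-4\right) 17 \left(-4542\right) = 34 \left(-4542\right) = -154428$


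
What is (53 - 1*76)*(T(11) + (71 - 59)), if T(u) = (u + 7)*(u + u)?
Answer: -9384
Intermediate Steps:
T(u) = 2*u*(7 + u) (T(u) = (7 + u)*(2*u) = 2*u*(7 + u))
(53 - 1*76)*(T(11) + (71 - 59)) = (53 - 1*76)*(2*11*(7 + 11) + (71 - 59)) = (53 - 76)*(2*11*18 + 12) = -23*(396 + 12) = -23*408 = -9384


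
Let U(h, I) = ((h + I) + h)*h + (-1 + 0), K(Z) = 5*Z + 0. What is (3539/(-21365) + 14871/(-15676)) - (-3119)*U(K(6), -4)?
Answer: 1753897182553461/334917740 ≈ 5.2368e+6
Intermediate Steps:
K(Z) = 5*Z
U(h, I) = -1 + h*(I + 2*h) (U(h, I) = ((I + h) + h)*h - 1 = (I + 2*h)*h - 1 = h*(I + 2*h) - 1 = -1 + h*(I + 2*h))
(3539/(-21365) + 14871/(-15676)) - (-3119)*U(K(6), -4) = (3539/(-21365) + 14871/(-15676)) - (-3119)*(-1 + 2*(5*6)² - 20*6) = (3539*(-1/21365) + 14871*(-1/15676)) - (-3119)*(-1 + 2*30² - 4*30) = (-3539/21365 - 14871/15676) - (-3119)*(-1 + 2*900 - 120) = -373196279/334917740 - (-3119)*(-1 + 1800 - 120) = -373196279/334917740 - (-3119)*1679 = -373196279/334917740 - 1*(-5236801) = -373196279/334917740 + 5236801 = 1753897182553461/334917740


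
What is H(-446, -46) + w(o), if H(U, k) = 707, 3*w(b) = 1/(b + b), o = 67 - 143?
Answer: 322391/456 ≈ 707.00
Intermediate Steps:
o = -76
w(b) = 1/(6*b) (w(b) = 1/(3*(b + b)) = 1/(3*((2*b))) = (1/(2*b))/3 = 1/(6*b))
H(-446, -46) + w(o) = 707 + (⅙)/(-76) = 707 + (⅙)*(-1/76) = 707 - 1/456 = 322391/456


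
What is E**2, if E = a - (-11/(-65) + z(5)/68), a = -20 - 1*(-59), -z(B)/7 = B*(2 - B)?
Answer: 27161347249/19536400 ≈ 1390.3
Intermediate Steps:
z(B) = -7*B*(2 - B)
a = 39 (a = -20 + 59 = 39)
E = 164807/4420 (E = 39 - (-11/(-65) + (7*5*(-2 + 5))/68) = 39 - (-11*(-1/65) + (7*5*3)*(1/68)) = 39 - (11/65 + 105*(1/68)) = 39 - (11/65 + 105/68) = 39 - 1*7573/4420 = 39 - 7573/4420 = 164807/4420 ≈ 37.287)
E**2 = (164807/4420)**2 = 27161347249/19536400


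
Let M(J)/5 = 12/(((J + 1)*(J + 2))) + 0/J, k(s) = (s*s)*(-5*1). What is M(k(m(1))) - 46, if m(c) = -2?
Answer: -2612/57 ≈ -45.825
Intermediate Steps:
k(s) = -5*s² (k(s) = s²*(-5) = -5*s²)
M(J) = 60/((1 + J)*(2 + J)) (M(J) = 5*(12/(((J + 1)*(J + 2))) + 0/J) = 5*(12/(((1 + J)*(2 + J))) + 0) = 5*(12*(1/((1 + J)*(2 + J))) + 0) = 5*(12/((1 + J)*(2 + J)) + 0) = 5*(12/((1 + J)*(2 + J))) = 60/((1 + J)*(2 + J)))
M(k(m(1))) - 46 = 60/(2 + (-5*(-2)²)² + 3*(-5*(-2)²)) - 46 = 60/(2 + (-5*4)² + 3*(-5*4)) - 46 = 60/(2 + (-20)² + 3*(-20)) - 46 = 60/(2 + 400 - 60) - 46 = 60/342 - 46 = 60*(1/342) - 46 = 10/57 - 46 = -2612/57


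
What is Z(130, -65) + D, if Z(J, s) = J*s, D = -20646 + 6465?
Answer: -22631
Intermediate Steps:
D = -14181
Z(130, -65) + D = 130*(-65) - 14181 = -8450 - 14181 = -22631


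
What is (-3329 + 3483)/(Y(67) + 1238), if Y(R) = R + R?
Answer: 11/98 ≈ 0.11224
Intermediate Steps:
Y(R) = 2*R
(-3329 + 3483)/(Y(67) + 1238) = (-3329 + 3483)/(2*67 + 1238) = 154/(134 + 1238) = 154/1372 = 154*(1/1372) = 11/98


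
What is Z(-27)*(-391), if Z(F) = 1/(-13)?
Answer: 391/13 ≈ 30.077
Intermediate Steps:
Z(F) = -1/13
Z(-27)*(-391) = -1/13*(-391) = 391/13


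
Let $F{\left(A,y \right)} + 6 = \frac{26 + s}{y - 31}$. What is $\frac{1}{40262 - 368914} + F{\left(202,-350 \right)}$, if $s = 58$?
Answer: $- \frac{259635207}{41738804} \approx -6.2205$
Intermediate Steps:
$F{\left(A,y \right)} = -6 + \frac{84}{-31 + y}$ ($F{\left(A,y \right)} = -6 + \frac{26 + 58}{y - 31} = -6 + \frac{84}{-31 + y}$)
$\frac{1}{40262 - 368914} + F{\left(202,-350 \right)} = \frac{1}{40262 - 368914} + \frac{6 \left(45 - -350\right)}{-31 - 350} = \frac{1}{-328652} + \frac{6 \left(45 + 350\right)}{-381} = - \frac{1}{328652} + 6 \left(- \frac{1}{381}\right) 395 = - \frac{1}{328652} - \frac{790}{127} = - \frac{259635207}{41738804}$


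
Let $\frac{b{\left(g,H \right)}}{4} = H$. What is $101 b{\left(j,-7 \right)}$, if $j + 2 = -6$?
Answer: $-2828$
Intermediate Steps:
$j = -8$ ($j = -2 - 6 = -8$)
$b{\left(g,H \right)} = 4 H$
$101 b{\left(j,-7 \right)} = 101 \cdot 4 \left(-7\right) = 101 \left(-28\right) = -2828$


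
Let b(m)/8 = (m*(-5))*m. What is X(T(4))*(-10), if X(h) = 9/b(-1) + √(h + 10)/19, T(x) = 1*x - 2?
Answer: 9/4 - 20*√3/19 ≈ 0.42679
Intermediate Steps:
b(m) = -40*m² (b(m) = 8*((m*(-5))*m) = 8*((-5*m)*m) = 8*(-5*m²) = -40*m²)
T(x) = -2 + x (T(x) = x - 2 = -2 + x)
X(h) = -9/40 + √(10 + h)/19 (X(h) = 9/((-40*(-1)²)) + √(h + 10)/19 = 9/((-40*1)) + √(10 + h)*(1/19) = 9/(-40) + √(10 + h)/19 = 9*(-1/40) + √(10 + h)/19 = -9/40 + √(10 + h)/19)
X(T(4))*(-10) = (-9/40 + √(10 + (-2 + 4))/19)*(-10) = (-9/40 + √(10 + 2)/19)*(-10) = (-9/40 + √12/19)*(-10) = (-9/40 + (2*√3)/19)*(-10) = (-9/40 + 2*√3/19)*(-10) = 9/4 - 20*√3/19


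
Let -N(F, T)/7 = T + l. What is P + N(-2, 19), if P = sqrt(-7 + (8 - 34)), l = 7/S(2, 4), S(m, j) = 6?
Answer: -847/6 + I*sqrt(33) ≈ -141.17 + 5.7446*I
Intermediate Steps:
l = 7/6 ≈ 1.1667
N(F, T) = -49/6 - 7*T (N(F, T) = -7*(T + 7/6) = -7*(7/6 + T) = -49/6 - 7*T)
P = I*sqrt(33) (P = sqrt(-7 - 26) = sqrt(-33) = I*sqrt(33) ≈ 5.7446*I)
P + N(-2, 19) = I*sqrt(33) + (-49/6 - 7*19) = I*sqrt(33) + (-49/6 - 133) = I*sqrt(33) - 847/6 = -847/6 + I*sqrt(33)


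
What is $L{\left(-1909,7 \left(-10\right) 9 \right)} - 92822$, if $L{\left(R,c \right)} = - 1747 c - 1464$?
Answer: $1006324$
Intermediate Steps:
$L{\left(R,c \right)} = -1464 - 1747 c$
$L{\left(-1909,7 \left(-10\right) 9 \right)} - 92822 = \left(-1464 - 1747 \cdot 7 \left(-10\right) 9\right) - 92822 = \left(-1464 - 1747 \left(\left(-70\right) 9\right)\right) - 92822 = \left(-1464 - -1100610\right) - 92822 = \left(-1464 + 1100610\right) - 92822 = 1099146 - 92822 = 1006324$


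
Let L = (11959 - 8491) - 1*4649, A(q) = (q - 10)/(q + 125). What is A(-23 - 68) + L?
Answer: -40255/34 ≈ -1184.0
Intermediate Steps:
A(q) = (-10 + q)/(125 + q)
L = -1181 (L = 3468 - 4649 = -1181)
A(-23 - 68) + L = (-10 + (-23 - 68))/(125 + (-23 - 68)) - 1181 = (-10 - 91)/(125 - 91) - 1181 = -101/34 - 1181 = -40255/34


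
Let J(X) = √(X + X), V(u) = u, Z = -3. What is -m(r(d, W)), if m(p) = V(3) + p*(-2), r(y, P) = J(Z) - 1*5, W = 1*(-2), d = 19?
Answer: -13 + 2*I*√6 ≈ -13.0 + 4.899*I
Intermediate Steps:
J(X) = √2*√X (J(X) = √(2*X) = √2*√X)
W = -2
r(y, P) = -5 + I*√6 (r(y, P) = √2*√(-3) - 1*5 = √2*(I*√3) - 5 = I*√6 - 5 = -5 + I*√6)
m(p) = 3 - 2*p (m(p) = 3 + p*(-2) = 3 - 2*p)
-m(r(d, W)) = -(3 - 2*(-5 + I*√6)) = -(3 + (10 - 2*I*√6)) = -(13 - 2*I*√6) = -13 + 2*I*√6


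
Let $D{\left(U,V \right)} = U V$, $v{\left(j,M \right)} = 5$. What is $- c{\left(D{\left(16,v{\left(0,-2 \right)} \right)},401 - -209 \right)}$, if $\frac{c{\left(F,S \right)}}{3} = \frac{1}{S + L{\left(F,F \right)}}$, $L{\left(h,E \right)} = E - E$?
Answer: $- \frac{3}{610} \approx -0.004918$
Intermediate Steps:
$L{\left(h,E \right)} = 0$
$c{\left(F,S \right)} = \frac{3}{S}$ ($c{\left(F,S \right)} = \frac{3}{S + 0} = \frac{3}{S}$)
$- c{\left(D{\left(16,v{\left(0,-2 \right)} \right)},401 - -209 \right)} = - \frac{3}{401 - -209} = - \frac{3}{401 + 209} = - \frac{3}{610}$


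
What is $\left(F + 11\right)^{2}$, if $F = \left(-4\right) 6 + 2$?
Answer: $121$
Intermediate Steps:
$F = -22$ ($F = -24 + 2 = -22$)
$\left(F + 11\right)^{2} = \left(-22 + 11\right)^{2} = \left(-11\right)^{2} = 121$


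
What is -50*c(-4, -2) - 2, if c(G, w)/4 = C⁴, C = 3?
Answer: -16202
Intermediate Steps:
c(G, w) = 324 (c(G, w) = 4*3⁴ = 4*81 = 324)
-50*c(-4, -2) - 2 = -50*324 - 2 = -16200 - 2 = -16202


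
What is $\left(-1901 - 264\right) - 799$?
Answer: $-2964$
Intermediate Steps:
$\left(-1901 - 264\right) - 799 = -2165 - 799 = -2964$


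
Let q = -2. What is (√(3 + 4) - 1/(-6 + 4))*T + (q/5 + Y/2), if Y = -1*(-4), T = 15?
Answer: 91/10 + 15*√7 ≈ 48.786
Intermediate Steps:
Y = 4
(√(3 + 4) - 1/(-6 + 4))*T + (q/5 + Y/2) = (√(3 + 4) - 1/(-6 + 4))*15 + (-2/5 + 4/2) = (√7 - 1/(-2))*15 + (-2*⅕ + 4*(½)) = (√7 - 1*(-½))*15 + (-⅖ + 2) = (√7 + ½)*15 + 8/5 = (½ + √7)*15 + 8/5 = (15/2 + 15*√7) + 8/5 = 91/10 + 15*√7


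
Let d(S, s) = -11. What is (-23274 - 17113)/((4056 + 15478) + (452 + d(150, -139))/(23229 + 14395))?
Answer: -1519520488/734947657 ≈ -2.0675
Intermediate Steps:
(-23274 - 17113)/((4056 + 15478) + (452 + d(150, -139))/(23229 + 14395)) = (-23274 - 17113)/((4056 + 15478) + (452 - 11)/(23229 + 14395)) = -40387/(19534 + 441/37624) = -40387/734947657/37624 = -40387*37624/734947657 = -1519520488/734947657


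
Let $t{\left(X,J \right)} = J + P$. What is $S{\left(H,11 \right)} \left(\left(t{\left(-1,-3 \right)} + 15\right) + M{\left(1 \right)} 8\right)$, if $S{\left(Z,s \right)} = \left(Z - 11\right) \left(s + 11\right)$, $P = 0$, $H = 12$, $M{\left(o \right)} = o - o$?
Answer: $264$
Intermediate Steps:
$M{\left(o \right)} = 0$
$t{\left(X,J \right)} = J$ ($t{\left(X,J \right)} = J + 0 = J$)
$S{\left(Z,s \right)} = \left(-11 + Z\right) \left(11 + s\right)$
$S{\left(H,11 \right)} \left(\left(t{\left(-1,-3 \right)} + 15\right) + M{\left(1 \right)} 8\right) = \left(-121 - 121 + 11 \cdot 12 + 12 \cdot 11\right) \left(\left(-3 + 15\right) + 0 \cdot 8\right) = \left(-121 - 121 + 132 + 132\right) \left(12 + 0\right) = 22 \cdot 12 = 264$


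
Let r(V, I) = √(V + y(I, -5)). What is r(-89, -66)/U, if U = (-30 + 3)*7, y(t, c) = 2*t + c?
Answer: -I*√226/189 ≈ -0.079541*I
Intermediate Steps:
y(t, c) = c + 2*t
U = -189 (U = -27*7 = -189)
r(V, I) = √(-5 + V + 2*I) (r(V, I) = √(V + (-5 + 2*I)) = √(-5 + V + 2*I))
r(-89, -66)/U = √(-5 - 89 + 2*(-66))/(-189) = √(-5 - 89 - 132)*(-1/189) = √(-226)*(-1/189) = (I*√226)*(-1/189) = -I*√226/189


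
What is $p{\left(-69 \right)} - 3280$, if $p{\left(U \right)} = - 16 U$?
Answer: $-2176$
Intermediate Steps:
$p{\left(-69 \right)} - 3280 = \left(-16\right) \left(-69\right) - 3280 = 1104 - 3280 = -2176$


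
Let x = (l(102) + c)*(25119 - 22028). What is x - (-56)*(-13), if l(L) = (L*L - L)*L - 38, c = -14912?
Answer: 3201823986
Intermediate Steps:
l(L) = -38 + L*(L² - L) (l(L) = (L² - L)*L - 38 = L*(L² - L) - 38 = -38 + L*(L² - L))
x = 3201824714 (x = ((-38 + 102³ - 1*102²) - 14912)*(25119 - 22028) = ((-38 + 1061208 - 1*10404) - 14912)*3091 = ((-38 + 1061208 - 10404) - 14912)*3091 = (1050766 - 14912)*3091 = 1035854*3091 = 3201824714)
x - (-56)*(-13) = 3201824714 - (-56)*(-13) = 3201824714 - 1*728 = 3201824714 - 728 = 3201823986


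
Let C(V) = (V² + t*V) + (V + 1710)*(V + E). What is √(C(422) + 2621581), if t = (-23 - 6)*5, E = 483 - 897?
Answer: √2755531 ≈ 1660.0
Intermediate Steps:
E = -414
t = -145 (t = -29*5 = -145)
C(V) = V² - 145*V + (-414 + V)*(1710 + V) (C(V) = (V² - 145*V) + (V + 1710)*(V - 414) = (V² - 145*V) + (1710 + V)*(-414 + V) = (V² - 145*V) + (-414 + V)*(1710 + V) = V² - 145*V + (-414 + V)*(1710 + V))
√(C(422) + 2621581) = √((-707940 + 2*422² + 1151*422) + 2621581) = √((-707940 + 2*178084 + 485722) + 2621581) = √((-707940 + 356168 + 485722) + 2621581) = √(133950 + 2621581) = √2755531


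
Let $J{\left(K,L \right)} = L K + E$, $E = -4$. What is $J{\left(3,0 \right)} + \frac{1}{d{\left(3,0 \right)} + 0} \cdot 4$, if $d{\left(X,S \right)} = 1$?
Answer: $0$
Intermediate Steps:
$J{\left(K,L \right)} = -4 + K L$ ($J{\left(K,L \right)} = L K - 4 = K L - 4 = -4 + K L$)
$J{\left(3,0 \right)} + \frac{1}{d{\left(3,0 \right)} + 0} \cdot 4 = \left(-4 + 3 \cdot 0\right) + \frac{1}{1 + 0} \cdot 4 = \left(-4 + 0\right) + 1^{-1} \cdot 4 = -4 + 1 \cdot 4 = -4 + 4 = 0$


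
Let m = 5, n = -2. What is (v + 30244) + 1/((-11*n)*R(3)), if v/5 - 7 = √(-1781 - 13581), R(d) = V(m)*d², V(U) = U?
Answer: 29976211/990 + 5*I*√15362 ≈ 30279.0 + 619.72*I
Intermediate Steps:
R(d) = 5*d²
v = 35 + 5*I*√15362 (v = 35 + 5*√(-1781 - 13581) = 35 + 5*√(-15362) = 35 + 5*(I*√15362) = 35 + 5*I*√15362 ≈ 35.0 + 619.72*I)
(v + 30244) + 1/((-11*n)*R(3)) = ((35 + 5*I*√15362) + 30244) + 1/((-11*(-2))*(5*3²)) = (30279 + 5*I*√15362) + 1/(22*(5*9)) = (30279 + 5*I*√15362) + 1/(22*45) = (30279 + 5*I*√15362) + 1/990 = 29976211/990 + 5*I*√15362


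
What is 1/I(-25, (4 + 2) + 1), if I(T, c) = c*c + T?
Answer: 1/24 ≈ 0.041667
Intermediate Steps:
I(T, c) = T + c² (I(T, c) = c² + T = T + c²)
1/I(-25, (4 + 2) + 1) = 1/(-25 + ((4 + 2) + 1)²) = 1/(-25 + (6 + 1)²) = 1/(-25 + 7²) = 1/(-25 + 49) = 1/24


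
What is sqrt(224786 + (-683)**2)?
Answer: 5*sqrt(27651) ≈ 831.43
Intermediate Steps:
sqrt(224786 + (-683)**2) = sqrt(224786 + 466489) = sqrt(691275) = 5*sqrt(27651)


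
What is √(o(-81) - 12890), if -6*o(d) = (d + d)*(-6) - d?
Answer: I*√52262/2 ≈ 114.3*I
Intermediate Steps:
o(d) = 13*d/6 (o(d) = -((d + d)*(-6) - d)/6 = -((2*d)*(-6) - d)/6 = -(-12*d - d)/6 = -(-13)*d/6 = 13*d/6)
√(o(-81) - 12890) = √((13/6)*(-81) - 12890) = √(-351/2 - 12890) = √(-26131/2) = I*√52262/2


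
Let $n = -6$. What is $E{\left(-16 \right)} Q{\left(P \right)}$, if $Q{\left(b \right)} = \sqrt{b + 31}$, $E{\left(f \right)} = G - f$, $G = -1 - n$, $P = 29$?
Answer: $42 \sqrt{15} \approx 162.67$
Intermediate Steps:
$G = 5$ ($G = -1 - -6 = -1 + 6 = 5$)
$E{\left(f \right)} = 5 - f$
$Q{\left(b \right)} = \sqrt{31 + b}$
$E{\left(-16 \right)} Q{\left(P \right)} = \left(5 - -16\right) \sqrt{31 + 29} = \left(5 + 16\right) \sqrt{60} = 21 \cdot 2 \sqrt{15} = 42 \sqrt{15}$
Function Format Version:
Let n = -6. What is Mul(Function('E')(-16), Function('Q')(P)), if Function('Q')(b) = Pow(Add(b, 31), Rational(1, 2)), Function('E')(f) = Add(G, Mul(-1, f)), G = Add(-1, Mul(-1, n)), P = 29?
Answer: Mul(42, Pow(15, Rational(1, 2))) ≈ 162.67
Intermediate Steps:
G = 5 (G = Add(-1, Mul(-1, -6)) = Add(-1, 6) = 5)
Function('E')(f) = Add(5, Mul(-1, f))
Function('Q')(b) = Pow(Add(31, b), Rational(1, 2))
Mul(Function('E')(-16), Function('Q')(P)) = Mul(Add(5, Mul(-1, -16)), Pow(Add(31, 29), Rational(1, 2))) = Mul(Add(5, 16), Pow(60, Rational(1, 2))) = Mul(21, Mul(2, Pow(15, Rational(1, 2)))) = Mul(42, Pow(15, Rational(1, 2)))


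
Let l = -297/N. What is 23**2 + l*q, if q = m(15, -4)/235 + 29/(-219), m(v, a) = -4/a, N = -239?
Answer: 2168270801/4100045 ≈ 528.84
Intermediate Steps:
l = 297/239 (l = -297/(-239) = -297*(-1/239) = 297/239 ≈ 1.2427)
q = -6596/51465 (q = -4/(-4)/235 + 29/(-219) = -4*(-1/4)*(1/235) + 29*(-1/219) = 1*(1/235) - 29/219 = 1/235 - 29/219 = -6596/51465 ≈ -0.12816)
23**2 + l*q = 23**2 + (297/239)*(-6596/51465) = 529 - 653004/4100045 = 2168270801/4100045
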